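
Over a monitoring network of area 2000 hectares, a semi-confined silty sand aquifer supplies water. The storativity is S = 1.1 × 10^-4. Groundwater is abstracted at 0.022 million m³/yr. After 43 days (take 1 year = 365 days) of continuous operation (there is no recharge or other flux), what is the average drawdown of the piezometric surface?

A = 2000 hectares = 2 × 10^7 m²
Q = 0.022 million m³/yr = 60.27 m³/d
ΔV = Q × t = 60.27 m³/d × 43 d = 2592 m³
Δh = ΔV / (S × A) = 2592 / (1.1 × 10^-4 × 2 × 10^7) = 1.178 m

Δh ≈ 1.18 m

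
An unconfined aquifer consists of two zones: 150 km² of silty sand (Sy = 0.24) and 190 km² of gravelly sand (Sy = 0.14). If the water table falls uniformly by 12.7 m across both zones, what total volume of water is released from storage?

ΔV ≈ 7.95 × 10^8 m³

A₁ = 150 km² = 1.5 × 10^8 m²; A₂ = 190 km² = 1.9 × 10^8 m²
ΔV₁ = 0.24 × 1.5 × 10^8 × 12.7 = 4.572 × 10^8 m³
ΔV₂ = 0.14 × 1.9 × 10^8 × 12.7 = 3.378 × 10^8 m³
ΔV = ΔV₁ + ΔV₂ = 7.95 × 10^8 m³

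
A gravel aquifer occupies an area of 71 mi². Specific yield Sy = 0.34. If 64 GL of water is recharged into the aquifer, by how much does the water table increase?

A = 71 mi² = 1.839 × 10^8 m²
ΔV = 64 GL = 6.4 × 10^7 m³
Δh = ΔV / (Sy × A) = 6.4 × 10^7 m³ / (0.34 × 1.839 × 10^8 m²) = 1.024 m

Δh ≈ 1.02 m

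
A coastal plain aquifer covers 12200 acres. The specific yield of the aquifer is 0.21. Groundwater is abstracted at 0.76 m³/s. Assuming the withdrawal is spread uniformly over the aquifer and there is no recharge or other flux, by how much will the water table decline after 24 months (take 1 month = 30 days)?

Δh ≈ 4.56 m

A = 12200 acres = 4.937 × 10^7 m²
Q = 0.76 m³/s = 65660 m³/d
t = 24 months = 720 d
ΔV = Q × t = 65660 m³/d × 720 d = 4.728 × 10^7 m³
Δh = ΔV / (Sy × A) = 4.728 × 10^7 / (0.21 × 4.937 × 10^7) = 4.56 m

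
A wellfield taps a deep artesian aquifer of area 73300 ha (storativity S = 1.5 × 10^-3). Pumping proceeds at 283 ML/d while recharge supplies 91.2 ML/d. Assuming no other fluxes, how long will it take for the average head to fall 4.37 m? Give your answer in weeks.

A = 73300 ha = 7.33 × 10^8 m²
ΔV = S × A × Δh = 0.0015 × 7.33 × 10^8 × 4.37 = 4.805 × 10^6 m³
Net withdrawal = 283 − 91.2 = 191.8 ML/d = 1.918 × 10^5 m³/d
t = ΔV / Q = 4.805 × 10^6 m³ / 1.918 × 10^5 m³/d = 25.05 d
t = 25.05 d ≈ 3.579 weeks

t ≈ 3.58 weeks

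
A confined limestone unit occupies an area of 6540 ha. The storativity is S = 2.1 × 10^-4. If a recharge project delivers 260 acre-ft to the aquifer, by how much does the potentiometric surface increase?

Δh ≈ 23.4 m

A = 6540 ha = 6.54 × 10^7 m²
ΔV = 260 acre-ft = 3.207 × 10^5 m³
Δh = ΔV / (S × A) = 3.207 × 10^5 m³ / (2.1 × 10^-4 × 6.54 × 10^7 m²) = 23.35 m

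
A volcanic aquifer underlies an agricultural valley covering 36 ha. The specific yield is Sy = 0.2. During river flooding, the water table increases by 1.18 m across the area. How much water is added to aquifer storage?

ΔV ≈ 85000 m³

A = 36 ha = 3.6 × 10^5 m²
ΔV = Sy × A × Δh = 0.2 × 3.6 × 10^5 m² × 1.18 m = 84960 m³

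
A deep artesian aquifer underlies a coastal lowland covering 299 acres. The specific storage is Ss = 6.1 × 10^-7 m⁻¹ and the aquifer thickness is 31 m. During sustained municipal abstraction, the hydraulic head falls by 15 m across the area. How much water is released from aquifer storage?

S = Ss × b = 6.1 × 10^-7 m⁻¹ × 31 m = 1.891 × 10^-5
A = 299 acres = 1.21 × 10^6 m²
ΔV = S × A × Δh = 1.891 × 10^-5 × 1.21 × 10^6 m² × 15 m = 343.2 m³

ΔV ≈ 343 m³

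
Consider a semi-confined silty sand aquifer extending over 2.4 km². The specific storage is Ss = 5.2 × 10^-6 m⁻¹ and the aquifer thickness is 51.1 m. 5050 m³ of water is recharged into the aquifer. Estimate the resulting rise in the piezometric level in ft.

S = Ss × b = 5.2 × 10^-6 m⁻¹ × 51.1 m = 2.657 × 10^-4
A = 2.4 km² = 2.4 × 10^6 m²
Δh = ΔV / (S × A) = 5050 m³ / (2.657 × 10^-4 × 2.4 × 10^6 m²) = 7.919 m
Δh = 7.919 m = 25.98 ft

Δh ≈ 26 ft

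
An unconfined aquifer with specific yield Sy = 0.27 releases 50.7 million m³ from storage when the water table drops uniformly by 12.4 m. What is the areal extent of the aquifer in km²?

ΔV = 50.7 million m³ = 5.07 × 10^7 m³
A = ΔV / (Sy × Δh) = 5.07 × 10^7 / (0.27 × 12.4) = 1.514 × 10^7 m²
A = 1.514 × 10^7 m² = 15.14 km²

A ≈ 15.1 km²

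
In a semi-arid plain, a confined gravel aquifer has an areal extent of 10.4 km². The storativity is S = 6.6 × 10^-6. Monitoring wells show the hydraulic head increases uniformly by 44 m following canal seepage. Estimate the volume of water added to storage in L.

ΔV ≈ 3.02 × 10^6 L

A = 10.4 km² = 1.04 × 10^7 m²
ΔV = S × A × Δh = 6.6 × 10^-6 × 1.04 × 10^7 m² × 44 m = 3020 m³
ΔV = 3020 m³ = 3.02 × 10^6 L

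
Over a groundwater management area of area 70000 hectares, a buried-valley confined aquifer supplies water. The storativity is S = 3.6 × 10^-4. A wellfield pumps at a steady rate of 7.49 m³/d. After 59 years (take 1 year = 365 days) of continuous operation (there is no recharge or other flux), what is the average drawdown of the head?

A = 70000 hectares = 7 × 10^8 m²
t = 59 years = 21540 d
ΔV = Q × t = 7.49 m³/d × 21540 d = 1.613 × 10^5 m³
Δh = ΔV / (S × A) = 1.613 × 10^5 / (3.6 × 10^-4 × 7 × 10^8) = 0.6401 m

Δh ≈ 0.64 m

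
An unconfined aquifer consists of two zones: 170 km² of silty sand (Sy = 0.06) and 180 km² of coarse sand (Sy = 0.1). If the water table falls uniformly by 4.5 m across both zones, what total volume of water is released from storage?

A₁ = 170 km² = 1.7 × 10^8 m²; A₂ = 180 km² = 1.8 × 10^8 m²
ΔV₁ = 0.06 × 1.7 × 10^8 × 4.5 = 4.59 × 10^7 m³
ΔV₂ = 0.1 × 1.8 × 10^8 × 4.5 = 8.1 × 10^7 m³
ΔV = ΔV₁ + ΔV₂ = 1.269 × 10^8 m³

ΔV ≈ 1.27 × 10^8 m³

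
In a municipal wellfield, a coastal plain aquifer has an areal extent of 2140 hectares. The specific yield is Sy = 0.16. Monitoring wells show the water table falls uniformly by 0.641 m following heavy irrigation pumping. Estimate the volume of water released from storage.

A = 2140 hectares = 2.14 × 10^7 m²
ΔV = Sy × A × Δh = 0.16 × 2.14 × 10^7 m² × 0.641 m = 2.195 × 10^6 m³

ΔV ≈ 2.19 × 10^6 m³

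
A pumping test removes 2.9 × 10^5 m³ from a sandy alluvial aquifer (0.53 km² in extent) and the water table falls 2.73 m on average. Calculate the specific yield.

A = 0.53 km² = 5.3 × 10^5 m²
Sy = ΔV / (A × Δh) = 2.9 × 10^5 m³ / (5.3 × 10^5 m² × 2.73 m) = 0.2004

Sy ≈ 0.2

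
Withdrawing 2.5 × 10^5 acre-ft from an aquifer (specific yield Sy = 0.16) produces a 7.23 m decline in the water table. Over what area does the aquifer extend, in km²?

A ≈ 267 km²

ΔV = 2.5 × 10^5 acre-ft = 3.084 × 10^8 m³
A = ΔV / (Sy × Δh) = 3.084 × 10^8 / (0.16 × 7.23) = 2.666 × 10^8 m²
A = 2.666 × 10^8 m² = 266.6 km²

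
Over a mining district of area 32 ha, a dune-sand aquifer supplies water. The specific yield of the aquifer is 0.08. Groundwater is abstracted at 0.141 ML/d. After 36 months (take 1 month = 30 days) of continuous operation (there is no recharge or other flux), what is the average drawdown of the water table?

A = 32 ha = 3.2 × 10^5 m²
Q = 0.141 ML/d = 141 m³/d
t = 36 months = 1080 d
ΔV = Q × t = 141 m³/d × 1080 d = 1.523 × 10^5 m³
Δh = ΔV / (Sy × A) = 1.523 × 10^5 / (0.08 × 3.2 × 10^5) = 5.948 m

Δh ≈ 5.95 m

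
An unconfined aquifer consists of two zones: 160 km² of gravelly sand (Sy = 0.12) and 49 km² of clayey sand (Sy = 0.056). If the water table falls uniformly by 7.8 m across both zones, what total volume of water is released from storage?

A₁ = 160 km² = 1.6 × 10^8 m²; A₂ = 49 km² = 4.9 × 10^7 m²
ΔV₁ = 0.12 × 1.6 × 10^8 × 7.8 = 1.498 × 10^8 m³
ΔV₂ = 0.056 × 4.9 × 10^7 × 7.8 = 2.14 × 10^7 m³
ΔV = ΔV₁ + ΔV₂ = 1.712 × 10^8 m³

ΔV ≈ 1.71 × 10^8 m³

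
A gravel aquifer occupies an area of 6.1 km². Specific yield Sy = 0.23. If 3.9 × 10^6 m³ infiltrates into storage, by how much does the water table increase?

Δh ≈ 2.78 m

A = 6.1 km² = 6.1 × 10^6 m²
Δh = ΔV / (Sy × A) = 3.9 × 10^6 m³ / (0.23 × 6.1 × 10^6 m²) = 2.78 m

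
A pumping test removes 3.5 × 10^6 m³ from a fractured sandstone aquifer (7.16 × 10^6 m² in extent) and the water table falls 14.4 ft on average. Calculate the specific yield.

Sy ≈ 0.11

Δh = 14.4 ft = 4.389 m
Sy = ΔV / (A × Δh) = 3.5 × 10^6 m³ / (7.16 × 10^6 m² × 4.389 m) = 0.1114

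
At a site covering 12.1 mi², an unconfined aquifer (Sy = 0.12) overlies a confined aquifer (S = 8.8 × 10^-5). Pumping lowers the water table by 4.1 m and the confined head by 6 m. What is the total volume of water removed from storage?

A = 12.1 mi² = 3.134 × 10^7 m²
Unconfined: ΔV_u = Sy × A × Δh_u = 0.12 × 3.134 × 10^7 × 4.1 = 1.542 × 10^7 m³
Confined: ΔV_c = S × A × Δh_c = 8.8 × 10^-5 × 3.134 × 10^7 × 6 = 16550 m³
Total ΔV = 1.542 × 10^7 + 16550 = 1.544 × 10^7 m³

ΔV ≈ 1.54 × 10^7 m³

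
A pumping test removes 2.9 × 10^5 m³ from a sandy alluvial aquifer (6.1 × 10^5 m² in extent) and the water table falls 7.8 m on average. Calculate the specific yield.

Sy = ΔV / (A × Δh) = 2.9 × 10^5 m³ / (6.1 × 10^5 m² × 7.8 m) = 0.06095

Sy ≈ 0.061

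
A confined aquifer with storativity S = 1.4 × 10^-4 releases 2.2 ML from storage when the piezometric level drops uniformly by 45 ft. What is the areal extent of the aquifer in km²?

Δh = 45 ft = 13.72 m
ΔV = 2.2 ML = 2200 m³
A = ΔV / (S × Δh) = 2200 / (1.4 × 10^-4 × 13.72) = 1.146 × 10^6 m²
A = 1.146 × 10^6 m² = 1.146 km²

A ≈ 1.15 km²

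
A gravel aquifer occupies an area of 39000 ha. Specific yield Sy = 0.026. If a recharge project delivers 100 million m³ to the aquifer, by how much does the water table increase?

Δh ≈ 9.86 m

A = 39000 ha = 3.9 × 10^8 m²
ΔV = 100 million m³ = 1 × 10^8 m³
Δh = ΔV / (Sy × A) = 1 × 10^8 m³ / (0.026 × 3.9 × 10^8 m²) = 9.862 m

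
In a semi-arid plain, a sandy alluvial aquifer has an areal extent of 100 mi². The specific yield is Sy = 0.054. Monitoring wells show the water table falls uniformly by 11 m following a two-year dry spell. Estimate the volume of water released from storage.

ΔV ≈ 1.54 × 10^8 m³

A = 100 mi² = 2.59 × 10^8 m²
ΔV = Sy × A × Δh = 0.054 × 2.59 × 10^8 m² × 11 m = 1.538 × 10^8 m³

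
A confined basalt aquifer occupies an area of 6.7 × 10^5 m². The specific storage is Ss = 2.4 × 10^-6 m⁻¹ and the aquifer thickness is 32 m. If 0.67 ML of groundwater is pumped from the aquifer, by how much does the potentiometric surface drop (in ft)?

S = Ss × b = 2.4 × 10^-6 m⁻¹ × 32 m = 7.68 × 10^-5
ΔV = 0.67 ML = 670 m³
Δh = ΔV / (S × A) = 670 m³ / (7.68 × 10^-5 × 6.7 × 10^5 m²) = 13.02 m
Δh = 13.02 m = 42.72 ft

Δh ≈ 42.7 ft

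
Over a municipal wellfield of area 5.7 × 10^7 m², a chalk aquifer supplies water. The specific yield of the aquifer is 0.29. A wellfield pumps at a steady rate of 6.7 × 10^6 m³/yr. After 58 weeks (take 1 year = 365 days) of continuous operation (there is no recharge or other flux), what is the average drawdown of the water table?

Q = 6.7 × 10^6 m³/yr = 18360 m³/d
t = 58 weeks = 406 d
ΔV = Q × t = 18360 m³/d × 406 d = 7.453 × 10^6 m³
Δh = ΔV / (Sy × A) = 7.453 × 10^6 / (0.29 × 5.7 × 10^7) = 0.4509 m

Δh ≈ 0.451 m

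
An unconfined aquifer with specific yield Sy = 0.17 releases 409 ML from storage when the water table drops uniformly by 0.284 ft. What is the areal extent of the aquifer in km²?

Δh = 0.284 ft = 0.08656 m
ΔV = 409 ML = 4.09 × 10^5 m³
A = ΔV / (Sy × Δh) = 4.09 × 10^5 / (0.17 × 0.08656) = 2.779 × 10^7 m²
A = 2.779 × 10^7 m² = 27.79 km²

A ≈ 27.8 km²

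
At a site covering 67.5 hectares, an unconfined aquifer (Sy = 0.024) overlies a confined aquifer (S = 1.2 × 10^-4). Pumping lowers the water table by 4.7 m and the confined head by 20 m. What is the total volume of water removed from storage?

ΔV ≈ 77800 m³

A = 67.5 hectares = 6.75 × 10^5 m²
Unconfined: ΔV_u = Sy × A × Δh_u = 0.024 × 6.75 × 10^5 × 4.7 = 76140 m³
Confined: ΔV_c = S × A × Δh_c = 1.2 × 10^-4 × 6.75 × 10^5 × 20 = 1620 m³
Total ΔV = 76140 + 1620 = 77760 m³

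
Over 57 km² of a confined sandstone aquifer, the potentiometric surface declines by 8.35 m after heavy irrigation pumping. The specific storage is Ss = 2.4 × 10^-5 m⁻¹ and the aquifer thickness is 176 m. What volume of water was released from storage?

S = Ss × b = 2.4 × 10^-5 m⁻¹ × 176 m = 4.224 × 10^-3
A = 57 km² = 5.7 × 10^7 m²
ΔV = S × A × Δh = 0.004224 × 5.7 × 10^7 m² × 8.35 m = 2.01 × 10^6 m³

ΔV ≈ 2.01 × 10^6 m³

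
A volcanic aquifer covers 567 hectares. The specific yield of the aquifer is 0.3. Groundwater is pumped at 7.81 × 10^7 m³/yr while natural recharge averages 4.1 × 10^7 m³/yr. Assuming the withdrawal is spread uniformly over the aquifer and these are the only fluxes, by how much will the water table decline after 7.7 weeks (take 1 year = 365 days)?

Δh ≈ 3.22 m

A = 567 hectares = 5.67 × 10^6 m²
Net abstraction = 7.81 × 10^7 − 4.1 × 10^7 = 3.71 × 10^7 m³/yr
Q_net = 3.71 × 10^7 m³/yr = 1.016 × 10^5 m³/d
t = 7.7 weeks = 53.9 d
ΔV = Q × t = 1.016 × 10^5 m³/d × 53.9 d = 5.479 × 10^6 m³
Δh = ΔV / (Sy × A) = 5.479 × 10^6 / (0.3 × 5.67 × 10^6) = 3.221 m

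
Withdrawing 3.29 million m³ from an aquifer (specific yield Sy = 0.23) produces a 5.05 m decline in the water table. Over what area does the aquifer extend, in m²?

A ≈ 2.83 × 10^6 m²

ΔV = 3.29 million m³ = 3.29 × 10^6 m³
A = ΔV / (Sy × Δh) = 3.29 × 10^6 / (0.23 × 5.05) = 2.833 × 10^6 m²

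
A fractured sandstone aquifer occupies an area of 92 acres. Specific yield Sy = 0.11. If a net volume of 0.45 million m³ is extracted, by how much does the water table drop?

Δh ≈ 11 m

A = 92 acres = 3.723 × 10^5 m²
ΔV = 0.45 million m³ = 4.5 × 10^5 m³
Δh = ΔV / (Sy × A) = 4.5 × 10^5 m³ / (0.11 × 3.723 × 10^5 m²) = 10.99 m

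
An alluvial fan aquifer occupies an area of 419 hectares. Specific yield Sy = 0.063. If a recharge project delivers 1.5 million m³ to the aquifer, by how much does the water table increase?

Δh ≈ 5.68 m

A = 419 hectares = 4.19 × 10^6 m²
ΔV = 1.5 million m³ = 1.5 × 10^6 m³
Δh = ΔV / (Sy × A) = 1.5 × 10^6 m³ / (0.063 × 4.19 × 10^6 m²) = 5.682 m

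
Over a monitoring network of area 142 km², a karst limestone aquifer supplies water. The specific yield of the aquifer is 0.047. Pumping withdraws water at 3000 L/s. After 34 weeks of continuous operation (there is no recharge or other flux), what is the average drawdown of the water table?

Δh ≈ 9.24 m

A = 142 km² = 1.42 × 10^8 m²
Q = 3000 L/s = 2.592 × 10^5 m³/d
t = 34 weeks = 238 d
ΔV = Q × t = 2.592 × 10^5 m³/d × 238 d = 6.169 × 10^7 m³
Δh = ΔV / (Sy × A) = 6.169 × 10^7 / (0.047 × 1.42 × 10^8) = 9.243 m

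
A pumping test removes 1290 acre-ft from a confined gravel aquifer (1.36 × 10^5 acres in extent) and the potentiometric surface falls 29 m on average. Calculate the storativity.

S ≈ 1 × 10^-4

A = 1.36 × 10^5 acres = 5.504 × 10^8 m²
ΔV = 1290 acre-ft = 1.591 × 10^6 m³
S = ΔV / (A × Δh) = 1.591 × 10^6 m³ / (5.504 × 10^8 m² × 29 m) = 9.969 × 10^-5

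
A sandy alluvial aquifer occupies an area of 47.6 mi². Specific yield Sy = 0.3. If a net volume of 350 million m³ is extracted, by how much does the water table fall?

Δh ≈ 9.46 m

A = 47.6 mi² = 1.233 × 10^8 m²
ΔV = 350 million m³ = 3.5 × 10^8 m³
Δh = ΔV / (Sy × A) = 3.5 × 10^8 m³ / (0.3 × 1.233 × 10^8 m²) = 9.463 m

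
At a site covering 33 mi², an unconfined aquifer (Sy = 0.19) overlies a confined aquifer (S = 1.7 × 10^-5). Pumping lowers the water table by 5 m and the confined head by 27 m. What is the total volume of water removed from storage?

ΔV ≈ 8.12 × 10^7 m³

A = 33 mi² = 8.547 × 10^7 m²
Unconfined: ΔV_u = Sy × A × Δh_u = 0.19 × 8.547 × 10^7 × 5 = 8.12 × 10^7 m³
Confined: ΔV_c = S × A × Δh_c = 1.7 × 10^-5 × 8.547 × 10^7 × 27 = 39230 m³
Total ΔV = 8.12 × 10^7 + 39230 = 8.124 × 10^7 m³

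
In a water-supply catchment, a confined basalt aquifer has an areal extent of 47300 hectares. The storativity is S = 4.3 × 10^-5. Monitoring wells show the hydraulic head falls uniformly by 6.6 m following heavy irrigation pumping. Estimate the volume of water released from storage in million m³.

A = 47300 hectares = 4.73 × 10^8 m²
ΔV = S × A × Δh = 4.3 × 10^-5 × 4.73 × 10^8 m² × 6.6 m = 1.342 × 10^5 m³
ΔV = 1.342 × 10^5 m³ = 0.1342 million m³

ΔV ≈ 0.134 million m³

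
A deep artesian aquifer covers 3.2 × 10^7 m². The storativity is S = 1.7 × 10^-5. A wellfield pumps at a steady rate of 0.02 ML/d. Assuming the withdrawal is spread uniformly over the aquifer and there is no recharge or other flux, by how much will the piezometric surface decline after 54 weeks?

Δh ≈ 13.9 m

Q = 0.02 ML/d = 20 m³/d
t = 54 weeks = 378 d
ΔV = Q × t = 20 m³/d × 378 d = 7560 m³
Δh = ΔV / (S × A) = 7560 / (1.7 × 10^-5 × 3.2 × 10^7) = 13.9 m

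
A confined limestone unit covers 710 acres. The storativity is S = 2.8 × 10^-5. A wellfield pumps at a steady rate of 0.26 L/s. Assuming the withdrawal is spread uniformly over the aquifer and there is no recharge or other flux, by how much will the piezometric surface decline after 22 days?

A = 710 acres = 2.873 × 10^6 m²
Q = 0.26 L/s = 22.46 m³/d
ΔV = Q × t = 22.46 m³/d × 22 d = 494.2 m³
Δh = ΔV / (S × A) = 494.2 / (2.8 × 10^-5 × 2.873 × 10^6) = 6.143 m

Δh ≈ 6.14 m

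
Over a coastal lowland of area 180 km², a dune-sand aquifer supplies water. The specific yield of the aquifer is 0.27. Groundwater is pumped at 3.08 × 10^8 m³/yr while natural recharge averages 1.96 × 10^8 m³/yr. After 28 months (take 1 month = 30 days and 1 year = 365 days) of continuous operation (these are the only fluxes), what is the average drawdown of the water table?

A = 180 km² = 1.8 × 10^8 m²
Net abstraction = 3.08 × 10^8 − 1.96 × 10^8 = 1.12 × 10^8 m³/yr
Q_net = 1.12 × 10^8 m³/yr = 3.068 × 10^5 m³/d
t = 28 months = 840 d
ΔV = Q × t = 3.068 × 10^5 m³/d × 840 d = 2.578 × 10^8 m³
Δh = ΔV / (Sy × A) = 2.578 × 10^8 / (0.27 × 1.8 × 10^8) = 5.304 m

Δh ≈ 5.3 m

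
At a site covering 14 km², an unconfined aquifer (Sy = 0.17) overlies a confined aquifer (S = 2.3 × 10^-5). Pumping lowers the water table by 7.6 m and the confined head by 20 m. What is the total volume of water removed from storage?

ΔV ≈ 1.81 × 10^7 m³

A = 14 km² = 1.4 × 10^7 m²
Unconfined: ΔV_u = Sy × A × Δh_u = 0.17 × 1.4 × 10^7 × 7.6 = 1.809 × 10^7 m³
Confined: ΔV_c = S × A × Δh_c = 2.3 × 10^-5 × 1.4 × 10^7 × 20 = 6440 m³
Total ΔV = 1.809 × 10^7 + 6440 = 1.809 × 10^7 m³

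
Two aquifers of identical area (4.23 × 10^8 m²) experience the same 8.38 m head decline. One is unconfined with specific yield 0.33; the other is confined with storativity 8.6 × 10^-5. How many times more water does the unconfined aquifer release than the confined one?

ΔV_u / ΔV_c ≈ 3840

Unconfined: ΔV_u = Sy × A × Δh = 0.33 × 4.23 × 10^8 × 8.38 = 1.17 × 10^9 m³
Confined: ΔV_c = S × A × Δh = 8.6 × 10^-5 × 4.23 × 10^8 × 8.38 = 3.048 × 10^5 m³
Ratio = ΔV_u / ΔV_c = Sy / S = 0.33 / 8.6 × 10^-5 = 3837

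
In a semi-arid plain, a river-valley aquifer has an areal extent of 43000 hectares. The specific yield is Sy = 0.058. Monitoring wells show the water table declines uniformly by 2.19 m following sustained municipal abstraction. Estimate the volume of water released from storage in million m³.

A = 43000 hectares = 4.3 × 10^8 m²
ΔV = Sy × A × Δh = 0.058 × 4.3 × 10^8 m² × 2.19 m = 5.462 × 10^7 m³
ΔV = 5.462 × 10^7 m³ = 54.62 million m³

ΔV ≈ 54.6 million m³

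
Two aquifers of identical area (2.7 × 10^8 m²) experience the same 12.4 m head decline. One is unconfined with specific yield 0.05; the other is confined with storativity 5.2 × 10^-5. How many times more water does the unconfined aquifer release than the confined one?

ΔV_u / ΔV_c ≈ 962

Unconfined: ΔV_u = Sy × A × Δh = 0.05 × 2.7 × 10^8 × 12.4 = 1.674 × 10^8 m³
Confined: ΔV_c = S × A × Δh = 5.2 × 10^-5 × 2.7 × 10^8 × 12.4 = 1.741 × 10^5 m³
Ratio = ΔV_u / ΔV_c = Sy / S = 0.05 / 5.2 × 10^-5 = 961.5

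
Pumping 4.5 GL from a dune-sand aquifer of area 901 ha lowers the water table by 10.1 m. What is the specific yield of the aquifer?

Sy ≈ 0.049

A = 901 ha = 9.01 × 10^6 m²
ΔV = 4.5 GL = 4.5 × 10^6 m³
Sy = ΔV / (A × Δh) = 4.5 × 10^6 m³ / (9.01 × 10^6 m² × 10.1 m) = 0.04945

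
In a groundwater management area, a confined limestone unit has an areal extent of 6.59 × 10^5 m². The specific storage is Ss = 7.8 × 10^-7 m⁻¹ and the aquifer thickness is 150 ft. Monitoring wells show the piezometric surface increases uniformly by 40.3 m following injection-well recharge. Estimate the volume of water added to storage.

b = 150 ft = 45.72 m
S = Ss × b = 7.8 × 10^-7 m⁻¹ × 45.72 m = 3.566 × 10^-5
ΔV = S × A × Δh = 3.566 × 10^-5 × 6.59 × 10^5 m² × 40.3 m = 947.1 m³

ΔV ≈ 947 m³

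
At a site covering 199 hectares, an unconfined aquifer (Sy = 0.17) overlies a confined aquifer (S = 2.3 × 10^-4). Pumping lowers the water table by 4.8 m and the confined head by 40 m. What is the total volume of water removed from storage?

A = 199 hectares = 1.99 × 10^6 m²
Unconfined: ΔV_u = Sy × A × Δh_u = 0.17 × 1.99 × 10^6 × 4.8 = 1.624 × 10^6 m³
Confined: ΔV_c = S × A × Δh_c = 2.3 × 10^-4 × 1.99 × 10^6 × 40 = 18310 m³
Total ΔV = 1.624 × 10^6 + 18310 = 1.642 × 10^6 m³

ΔV ≈ 1.64 × 10^6 m³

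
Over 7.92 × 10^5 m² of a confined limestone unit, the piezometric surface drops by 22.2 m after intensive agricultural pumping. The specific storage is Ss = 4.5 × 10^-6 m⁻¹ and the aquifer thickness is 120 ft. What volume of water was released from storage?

ΔV ≈ 2890 m³

b = 120 ft = 36.58 m
S = Ss × b = 4.5 × 10^-6 m⁻¹ × 36.58 m = 1.646 × 10^-4
ΔV = S × A × Δh = 1.646 × 10^-4 × 7.92 × 10^5 m² × 22.2 m = 2894 m³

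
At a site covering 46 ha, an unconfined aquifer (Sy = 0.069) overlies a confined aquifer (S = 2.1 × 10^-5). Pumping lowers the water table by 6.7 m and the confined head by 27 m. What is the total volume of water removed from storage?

ΔV ≈ 2.13 × 10^5 m³

A = 46 ha = 4.6 × 10^5 m²
Unconfined: ΔV_u = Sy × A × Δh_u = 0.069 × 4.6 × 10^5 × 6.7 = 2.127 × 10^5 m³
Confined: ΔV_c = S × A × Δh_c = 2.1 × 10^-5 × 4.6 × 10^5 × 27 = 260.8 m³
Total ΔV = 2.127 × 10^5 + 260.8 = 2.129 × 10^5 m³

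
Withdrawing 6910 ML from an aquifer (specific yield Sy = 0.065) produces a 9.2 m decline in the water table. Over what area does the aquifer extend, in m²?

A ≈ 1.16 × 10^7 m²

ΔV = 6910 ML = 6.91 × 10^6 m³
A = ΔV / (Sy × Δh) = 6.91 × 10^6 / (0.065 × 9.2) = 1.156 × 10^7 m²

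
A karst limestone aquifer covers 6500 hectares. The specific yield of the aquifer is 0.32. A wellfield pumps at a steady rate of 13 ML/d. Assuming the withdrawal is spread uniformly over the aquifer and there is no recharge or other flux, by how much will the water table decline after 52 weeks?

A = 6500 hectares = 6.5 × 10^7 m²
Q = 13 ML/d = 13000 m³/d
t = 52 weeks = 364 d
ΔV = Q × t = 13000 m³/d × 364 d = 4.732 × 10^6 m³
Δh = ΔV / (Sy × A) = 4.732 × 10^6 / (0.32 × 6.5 × 10^7) = 0.2275 m

Δh ≈ 0.228 m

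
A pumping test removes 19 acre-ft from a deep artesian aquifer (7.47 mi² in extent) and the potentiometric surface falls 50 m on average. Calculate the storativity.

S ≈ 2.4 × 10^-5

A = 7.47 mi² = 1.935 × 10^7 m²
ΔV = 19 acre-ft = 23440 m³
S = ΔV / (A × Δh) = 23440 m³ / (1.935 × 10^7 m² × 50 m) = 2.423 × 10^-5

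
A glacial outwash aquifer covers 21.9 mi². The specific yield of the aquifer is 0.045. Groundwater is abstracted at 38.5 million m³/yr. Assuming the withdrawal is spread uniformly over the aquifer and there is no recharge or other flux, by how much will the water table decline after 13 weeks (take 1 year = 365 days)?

Δh ≈ 3.76 m

A = 21.9 mi² = 5.672 × 10^7 m²
Q = 38.5 million m³/yr = 1.055 × 10^5 m³/d
t = 13 weeks = 91 d
ΔV = Q × t = 1.055 × 10^5 m³/d × 91 d = 9.599 × 10^6 m³
Δh = ΔV / (Sy × A) = 9.599 × 10^6 / (0.045 × 5.672 × 10^7) = 3.761 m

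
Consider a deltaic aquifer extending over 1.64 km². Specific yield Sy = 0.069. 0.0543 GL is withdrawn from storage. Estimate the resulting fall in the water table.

Δh ≈ 0.48 m

A = 1.64 km² = 1.64 × 10^6 m²
ΔV = 0.0543 GL = 54300 m³
Δh = ΔV / (Sy × A) = 54300 m³ / (0.069 × 1.64 × 10^6 m²) = 0.4799 m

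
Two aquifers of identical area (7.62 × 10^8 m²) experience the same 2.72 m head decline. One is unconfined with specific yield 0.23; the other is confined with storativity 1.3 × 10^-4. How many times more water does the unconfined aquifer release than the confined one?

Unconfined: ΔV_u = Sy × A × Δh = 0.23 × 7.62 × 10^8 × 2.72 = 4.767 × 10^8 m³
Confined: ΔV_c = S × A × Δh = 1.3 × 10^-4 × 7.62 × 10^8 × 2.72 = 2.694 × 10^5 m³
Ratio = ΔV_u / ΔV_c = Sy / S = 0.23 / 1.3 × 10^-4 = 1769

ΔV_u / ΔV_c ≈ 1770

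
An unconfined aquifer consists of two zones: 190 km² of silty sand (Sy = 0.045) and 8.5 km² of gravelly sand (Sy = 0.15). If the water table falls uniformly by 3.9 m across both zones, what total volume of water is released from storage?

A₁ = 190 km² = 1.9 × 10^8 m²; A₂ = 8.5 km² = 8.5 × 10^6 m²
ΔV₁ = 0.045 × 1.9 × 10^8 × 3.9 = 3.334 × 10^7 m³
ΔV₂ = 0.15 × 8.5 × 10^6 × 3.9 = 4.973 × 10^6 m³
ΔV = ΔV₁ + ΔV₂ = 3.832 × 10^7 m³

ΔV ≈ 3.83 × 10^7 m³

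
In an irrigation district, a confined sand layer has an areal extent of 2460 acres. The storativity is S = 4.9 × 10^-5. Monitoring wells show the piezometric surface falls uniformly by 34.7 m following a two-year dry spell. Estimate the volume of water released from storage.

A = 2460 acres = 9.955 × 10^6 m²
ΔV = S × A × Δh = 4.9 × 10^-5 × 9.955 × 10^6 m² × 34.7 m = 16930 m³

ΔV ≈ 16900 m³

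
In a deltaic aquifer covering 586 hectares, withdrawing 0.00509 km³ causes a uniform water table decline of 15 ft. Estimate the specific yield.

A = 586 hectares = 5.86 × 10^6 m²
Δh = 15 ft = 4.572 m
ΔV = 0.00509 km³ = 5.09 × 10^6 m³
Sy = ΔV / (A × Δh) = 5.09 × 10^6 m³ / (5.86 × 10^6 m² × 4.572 m) = 0.19

Sy ≈ 0.19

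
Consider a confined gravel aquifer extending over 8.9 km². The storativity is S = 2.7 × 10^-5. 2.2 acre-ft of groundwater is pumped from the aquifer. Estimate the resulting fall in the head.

Δh ≈ 11.3 m

A = 8.9 km² = 8.9 × 10^6 m²
ΔV = 2.2 acre-ft = 2714 m³
Δh = ΔV / (S × A) = 2714 m³ / (2.7 × 10^-5 × 8.9 × 10^6 m²) = 11.29 m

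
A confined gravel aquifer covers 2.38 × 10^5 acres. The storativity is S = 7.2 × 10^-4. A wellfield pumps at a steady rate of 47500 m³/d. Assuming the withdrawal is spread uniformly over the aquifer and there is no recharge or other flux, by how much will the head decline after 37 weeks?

Δh ≈ 17.7 m

A = 2.38 × 10^5 acres = 9.632 × 10^8 m²
t = 37 weeks = 259 d
ΔV = Q × t = 47500 m³/d × 259 d = 1.23 × 10^7 m³
Δh = ΔV / (S × A) = 1.23 × 10^7 / (7.2 × 10^-4 × 9.632 × 10^8) = 17.74 m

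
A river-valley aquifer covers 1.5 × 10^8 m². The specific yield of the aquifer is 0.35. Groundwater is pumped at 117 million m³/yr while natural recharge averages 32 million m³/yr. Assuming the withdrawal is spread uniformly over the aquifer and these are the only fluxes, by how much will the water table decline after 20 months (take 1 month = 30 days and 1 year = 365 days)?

Net abstraction = 117 − 32 = 85 million m³/yr
Q_net = 85 million m³/yr = 2.329 × 10^5 m³/d
t = 20 months = 600 d
ΔV = Q × t = 2.329 × 10^5 m³/d × 600 d = 1.397 × 10^8 m³
Δh = ΔV / (Sy × A) = 1.397 × 10^8 / (0.35 × 1.5 × 10^8) = 2.661 m

Δh ≈ 2.66 m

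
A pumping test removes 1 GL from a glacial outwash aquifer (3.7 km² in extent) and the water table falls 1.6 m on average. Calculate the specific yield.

A = 3.7 km² = 3.7 × 10^6 m²
ΔV = 1 GL = 1 × 10^6 m³
Sy = ΔV / (A × Δh) = 1 × 10^6 m³ / (3.7 × 10^6 m² × 1.6 m) = 0.1689

Sy ≈ 0.17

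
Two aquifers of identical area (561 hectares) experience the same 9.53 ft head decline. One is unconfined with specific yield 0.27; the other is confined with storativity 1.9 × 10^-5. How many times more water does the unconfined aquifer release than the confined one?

ΔV_u / ΔV_c ≈ 14200

A = 561 hectares = 5.61 × 10^6 m²
Δh = 9.53 ft = 2.905 m
Unconfined: ΔV_u = Sy × A × Δh = 0.27 × 5.61 × 10^6 × 2.905 = 4.4 × 10^6 m³
Confined: ΔV_c = S × A × Δh = 1.9 × 10^-5 × 5.61 × 10^6 × 2.905 = 309.6 m³
Ratio = ΔV_u / ΔV_c = Sy / S = 0.27 / 1.9 × 10^-5 = 14210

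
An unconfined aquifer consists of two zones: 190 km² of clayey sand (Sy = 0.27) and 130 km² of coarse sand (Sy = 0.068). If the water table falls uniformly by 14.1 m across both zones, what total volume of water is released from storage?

A₁ = 190 km² = 1.9 × 10^8 m²; A₂ = 130 km² = 1.3 × 10^8 m²
ΔV₁ = 0.27 × 1.9 × 10^8 × 14.1 = 7.233 × 10^8 m³
ΔV₂ = 0.068 × 1.3 × 10^8 × 14.1 = 1.246 × 10^8 m³
ΔV = ΔV₁ + ΔV₂ = 8.48 × 10^8 m³

ΔV ≈ 8.48 × 10^8 m³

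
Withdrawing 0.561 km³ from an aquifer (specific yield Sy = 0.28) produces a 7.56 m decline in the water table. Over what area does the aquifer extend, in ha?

A ≈ 26500 ha

ΔV = 0.561 km³ = 5.61 × 10^8 m³
A = ΔV / (Sy × Δh) = 5.61 × 10^8 / (0.28 × 7.56) = 2.65 × 10^8 m²
A = 2.65 × 10^8 m² = 26500 ha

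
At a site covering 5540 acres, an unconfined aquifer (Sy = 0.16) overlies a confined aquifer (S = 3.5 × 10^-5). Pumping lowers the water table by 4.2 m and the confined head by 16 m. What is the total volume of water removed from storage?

A = 5540 acres = 2.242 × 10^7 m²
Unconfined: ΔV_u = Sy × A × Δh_u = 0.16 × 2.242 × 10^7 × 4.2 = 1.507 × 10^7 m³
Confined: ΔV_c = S × A × Δh_c = 3.5 × 10^-5 × 2.242 × 10^7 × 16 = 12550 m³
Total ΔV = 1.507 × 10^7 + 12550 = 1.508 × 10^7 m³

ΔV ≈ 1.51 × 10^7 m³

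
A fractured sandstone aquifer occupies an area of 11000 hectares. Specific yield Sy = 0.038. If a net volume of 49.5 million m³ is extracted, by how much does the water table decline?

A = 11000 hectares = 1.1 × 10^8 m²
ΔV = 49.5 million m³ = 4.95 × 10^7 m³
Δh = ΔV / (Sy × A) = 4.95 × 10^7 m³ / (0.038 × 1.1 × 10^8 m²) = 11.84 m

Δh ≈ 11.8 m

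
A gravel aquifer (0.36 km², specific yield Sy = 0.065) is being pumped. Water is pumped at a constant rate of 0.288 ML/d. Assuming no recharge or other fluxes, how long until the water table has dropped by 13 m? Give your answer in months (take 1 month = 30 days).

A = 0.36 km² = 3.6 × 10^5 m²
ΔV = Sy × A × Δh = 0.065 × 3.6 × 10^5 × 13 = 3.042 × 10^5 m³
Q = 0.288 ML/d = 288 m³/d
t = ΔV / Q = 3.042 × 10^5 m³ / 288 m³/d = 1056 d
t = 1056 d ≈ 35.21 months

t ≈ 35.2 months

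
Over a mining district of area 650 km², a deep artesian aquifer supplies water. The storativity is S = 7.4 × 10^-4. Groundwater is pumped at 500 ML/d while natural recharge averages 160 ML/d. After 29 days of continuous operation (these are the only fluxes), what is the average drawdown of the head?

A = 650 km² = 6.5 × 10^8 m²
Net abstraction = 500 − 160 = 340 ML/d
Q_net = 340 ML/d = 3.4 × 10^5 m³/d
ΔV = Q × t = 3.4 × 10^5 m³/d × 29 d = 9.86 × 10^6 m³
Δh = ΔV / (S × A) = 9.86 × 10^6 / (7.4 × 10^-4 × 6.5 × 10^8) = 20.5 m

Δh ≈ 20.5 m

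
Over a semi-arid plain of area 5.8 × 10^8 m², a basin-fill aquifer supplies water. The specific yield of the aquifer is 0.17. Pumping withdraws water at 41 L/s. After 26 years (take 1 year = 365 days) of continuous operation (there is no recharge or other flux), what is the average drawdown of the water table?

Δh ≈ 0.341 m

Q = 41 L/s = 3542 m³/d
t = 26 years = 9490 d
ΔV = Q × t = 3542 m³/d × 9490 d = 3.362 × 10^7 m³
Δh = ΔV / (Sy × A) = 3.362 × 10^7 / (0.17 × 5.8 × 10^8) = 0.3409 m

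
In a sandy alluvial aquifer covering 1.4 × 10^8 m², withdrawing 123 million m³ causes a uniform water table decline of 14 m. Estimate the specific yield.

ΔV = 123 million m³ = 1.23 × 10^8 m³
Sy = ΔV / (A × Δh) = 1.23 × 10^8 m³ / (1.4 × 10^8 m² × 14 m) = 0.06276

Sy ≈ 0.063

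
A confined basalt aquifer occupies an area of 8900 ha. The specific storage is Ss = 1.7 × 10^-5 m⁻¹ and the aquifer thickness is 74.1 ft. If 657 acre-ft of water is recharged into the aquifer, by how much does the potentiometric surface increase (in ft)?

Δh ≈ 77.8 ft

b = 74.1 ft = 22.59 m
S = Ss × b = 1.7 × 10^-5 m⁻¹ × 22.59 m = 3.84 × 10^-4
A = 8900 ha = 8.9 × 10^7 m²
ΔV = 657 acre-ft = 8.104 × 10^5 m³
Δh = ΔV / (S × A) = 8.104 × 10^5 m³ / (3.84 × 10^-4 × 8.9 × 10^7 m²) = 23.72 m
Δh = 23.72 m = 77.81 ft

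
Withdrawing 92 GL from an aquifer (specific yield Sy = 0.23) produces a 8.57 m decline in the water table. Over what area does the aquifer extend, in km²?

A ≈ 46.7 km²

ΔV = 92 GL = 9.2 × 10^7 m³
A = ΔV / (Sy × Δh) = 9.2 × 10^7 / (0.23 × 8.57) = 4.667 × 10^7 m²
A = 4.667 × 10^7 m² = 46.67 km²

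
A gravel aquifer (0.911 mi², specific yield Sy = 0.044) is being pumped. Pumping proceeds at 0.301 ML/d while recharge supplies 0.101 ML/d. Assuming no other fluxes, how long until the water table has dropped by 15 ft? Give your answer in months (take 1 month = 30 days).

A = 0.911 mi² = 2.359 × 10^6 m²
Δh = 15 ft = 4.572 m
ΔV = Sy × A × Δh = 0.044 × 2.359 × 10^6 × 4.572 = 4.747 × 10^5 m³
Net withdrawal = 0.301 − 0.101 = 0.2 ML/d = 200 m³/d
t = ΔV / Q = 4.747 × 10^5 m³ / 200 m³/d = 2373 d
t = 2373 d ≈ 79.11 months

t ≈ 79.1 months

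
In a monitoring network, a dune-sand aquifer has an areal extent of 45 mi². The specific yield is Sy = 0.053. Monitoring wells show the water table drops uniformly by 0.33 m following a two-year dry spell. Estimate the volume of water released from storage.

A = 45 mi² = 1.165 × 10^8 m²
ΔV = Sy × A × Δh = 0.053 × 1.165 × 10^8 m² × 0.33 m = 2.038 × 10^6 m³

ΔV ≈ 2.04 × 10^6 m³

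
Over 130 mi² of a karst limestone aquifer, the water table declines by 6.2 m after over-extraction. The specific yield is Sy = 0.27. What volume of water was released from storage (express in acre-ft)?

ΔV ≈ 4.57 × 10^5 acre-ft

A = 130 mi² = 3.367 × 10^8 m²
ΔV = Sy × A × Δh = 0.27 × 3.367 × 10^8 m² × 6.2 m = 5.636 × 10^8 m³
ΔV = 5.636 × 10^8 m³ = 4.569 × 10^5 acre-ft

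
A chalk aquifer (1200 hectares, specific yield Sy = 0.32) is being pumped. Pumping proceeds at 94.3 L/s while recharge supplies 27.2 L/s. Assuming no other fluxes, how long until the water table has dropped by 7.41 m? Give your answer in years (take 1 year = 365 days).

A = 1200 hectares = 1.2 × 10^7 m²
ΔV = Sy × A × Δh = 0.32 × 1.2 × 10^7 × 7.41 = 2.845 × 10^7 m³
Net withdrawal = 94.3 − 27.2 = 67.1 L/s = 5797 m³/d
t = ΔV / Q = 2.845 × 10^7 m³ / 5797 m³/d = 4908 d
t = 4908 d ≈ 13.45 years

t ≈ 13.4 years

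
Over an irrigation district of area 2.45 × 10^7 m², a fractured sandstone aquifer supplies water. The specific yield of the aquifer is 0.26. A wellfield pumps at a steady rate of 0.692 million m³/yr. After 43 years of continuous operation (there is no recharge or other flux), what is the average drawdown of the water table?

Δh ≈ 4.67 m

Q = 0.692 million m³/yr = 1896 m³/d
t = 43 years = 15700 d
ΔV = Q × t = 1896 m³/d × 15700 d = 2.976 × 10^7 m³
Δh = ΔV / (Sy × A) = 2.976 × 10^7 / (0.26 × 2.45 × 10^7) = 4.671 m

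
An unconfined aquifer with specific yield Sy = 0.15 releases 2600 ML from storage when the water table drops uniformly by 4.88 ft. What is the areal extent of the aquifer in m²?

Δh = 4.88 ft = 1.487 m
ΔV = 2600 ML = 2.6 × 10^6 m³
A = ΔV / (Sy × Δh) = 2.6 × 10^6 / (0.15 × 1.487) = 1.165 × 10^7 m²

A ≈ 1.17 × 10^7 m²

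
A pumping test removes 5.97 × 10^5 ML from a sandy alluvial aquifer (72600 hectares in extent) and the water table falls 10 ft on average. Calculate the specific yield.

A = 72600 hectares = 7.26 × 10^8 m²
Δh = 10 ft = 3.048 m
ΔV = 5.97 × 10^5 ML = 5.97 × 10^8 m³
Sy = ΔV / (A × Δh) = 5.97 × 10^8 m³ / (7.26 × 10^8 m² × 3.048 m) = 0.2698

Sy ≈ 0.27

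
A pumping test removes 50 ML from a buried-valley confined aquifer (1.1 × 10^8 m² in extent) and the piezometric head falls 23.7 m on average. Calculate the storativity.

ΔV = 50 ML = 50000 m³
S = ΔV / (A × Δh) = 50000 m³ / (1.1 × 10^8 m² × 23.7 m) = 1.918 × 10^-5

S ≈ 1.9 × 10^-5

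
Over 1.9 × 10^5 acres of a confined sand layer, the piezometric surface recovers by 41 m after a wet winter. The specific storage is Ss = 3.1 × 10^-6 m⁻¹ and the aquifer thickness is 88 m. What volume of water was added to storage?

S = Ss × b = 3.1 × 10^-6 m⁻¹ × 88 m = 2.728 × 10^-4
A = 1.9 × 10^5 acres = 7.689 × 10^8 m²
ΔV = S × A × Δh = 2.728 × 10^-4 × 7.689 × 10^8 m² × 41 m = 8.6 × 10^6 m³

ΔV ≈ 8.6 × 10^6 m³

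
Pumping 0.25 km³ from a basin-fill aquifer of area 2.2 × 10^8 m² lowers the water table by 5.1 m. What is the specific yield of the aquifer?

ΔV = 0.25 km³ = 2.5 × 10^8 m³
Sy = ΔV / (A × Δh) = 2.5 × 10^8 m³ / (2.2 × 10^8 m² × 5.1 m) = 0.2228

Sy ≈ 0.22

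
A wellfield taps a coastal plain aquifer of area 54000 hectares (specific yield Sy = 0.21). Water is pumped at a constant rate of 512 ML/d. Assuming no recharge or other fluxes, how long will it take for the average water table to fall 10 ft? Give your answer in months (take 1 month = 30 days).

A = 54000 hectares = 5.4 × 10^8 m²
Δh = 10 ft = 3.048 m
ΔV = Sy × A × Δh = 0.21 × 5.4 × 10^8 × 3.048 = 3.456 × 10^8 m³
Q = 512 ML/d = 5.12 × 10^5 m³/d
t = ΔV / Q = 3.456 × 10^8 m³ / 5.12 × 10^5 m³/d = 675.1 d
t = 675.1 d ≈ 22.5 months

t ≈ 22.5 months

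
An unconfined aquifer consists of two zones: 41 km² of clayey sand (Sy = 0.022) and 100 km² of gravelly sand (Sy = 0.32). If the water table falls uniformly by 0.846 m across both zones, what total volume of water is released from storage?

A₁ = 41 km² = 4.1 × 10^7 m²; A₂ = 100 km² = 1 × 10^8 m²
ΔV₁ = 0.022 × 4.1 × 10^7 × 0.846 = 7.631 × 10^5 m³
ΔV₂ = 0.32 × 1 × 10^8 × 0.846 = 2.707 × 10^7 m³
ΔV = ΔV₁ + ΔV₂ = 2.784 × 10^7 m³

ΔV ≈ 2.78 × 10^7 m³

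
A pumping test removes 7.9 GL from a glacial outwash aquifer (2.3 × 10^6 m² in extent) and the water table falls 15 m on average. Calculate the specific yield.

ΔV = 7.9 GL = 7.9 × 10^6 m³
Sy = ΔV / (A × Δh) = 7.9 × 10^6 m³ / (2.3 × 10^6 m² × 15 m) = 0.229

Sy ≈ 0.23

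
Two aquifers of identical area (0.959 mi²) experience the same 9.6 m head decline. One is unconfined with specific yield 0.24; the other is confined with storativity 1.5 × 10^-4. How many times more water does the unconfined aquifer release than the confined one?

A = 0.959 mi² = 2.484 × 10^6 m²
Unconfined: ΔV_u = Sy × A × Δh = 0.24 × 2.484 × 10^6 × 9.6 = 5.723 × 10^6 m³
Confined: ΔV_c = S × A × Δh = 1.5 × 10^-4 × 2.484 × 10^6 × 9.6 = 3577 m³
Ratio = ΔV_u / ΔV_c = Sy / S = 0.24 / 1.5 × 10^-4 = 1600

ΔV_u / ΔV_c ≈ 1600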